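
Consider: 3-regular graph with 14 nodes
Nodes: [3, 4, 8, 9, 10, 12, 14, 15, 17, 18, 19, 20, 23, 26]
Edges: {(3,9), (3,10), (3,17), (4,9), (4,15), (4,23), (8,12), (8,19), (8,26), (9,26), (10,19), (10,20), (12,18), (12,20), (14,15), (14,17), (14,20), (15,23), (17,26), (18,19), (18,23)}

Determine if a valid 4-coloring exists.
Yes, G is 4-colorable

A valid 4-coloring: color 1: [3, 4, 12, 14, 19, 26]; color 2: [8, 9, 17, 20, 23]; color 3: [10, 15, 18].
(χ(G) = 3 ≤ 4.)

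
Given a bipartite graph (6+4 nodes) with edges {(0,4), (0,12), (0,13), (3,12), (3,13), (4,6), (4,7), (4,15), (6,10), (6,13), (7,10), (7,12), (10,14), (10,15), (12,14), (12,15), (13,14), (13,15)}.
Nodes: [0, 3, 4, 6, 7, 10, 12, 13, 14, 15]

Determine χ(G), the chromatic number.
χ(G) = 2

Clique number ω(G) = 2 (lower bound: χ ≥ ω).
The graph is bipartite (no odd cycle), so 2 colors suffice: χ(G) = 2.
A valid 2-coloring: color 1: [4, 10, 12, 13]; color 2: [0, 3, 6, 7, 14, 15].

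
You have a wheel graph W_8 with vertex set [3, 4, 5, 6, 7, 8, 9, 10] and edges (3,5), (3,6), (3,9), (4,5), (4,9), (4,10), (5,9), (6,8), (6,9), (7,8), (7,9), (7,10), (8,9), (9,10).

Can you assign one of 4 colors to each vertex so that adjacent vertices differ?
A valid 4-coloring: color 1: [9]; color 2: [5, 6, 7]; color 3: [3, 4, 8]; color 4: [10].
(χ(G) = 4 ≤ 4.)

Yes, G is 4-colorable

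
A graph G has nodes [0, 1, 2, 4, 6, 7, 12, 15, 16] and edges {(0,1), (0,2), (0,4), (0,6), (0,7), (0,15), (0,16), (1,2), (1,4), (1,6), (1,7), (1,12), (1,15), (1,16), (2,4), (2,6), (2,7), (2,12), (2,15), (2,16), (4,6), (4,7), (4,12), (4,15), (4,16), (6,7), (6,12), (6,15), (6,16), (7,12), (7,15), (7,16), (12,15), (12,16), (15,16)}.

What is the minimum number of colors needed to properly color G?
Clique number ω(G) = 8 (lower bound: χ ≥ ω).
The clique on [0, 1, 2, 4, 6, 7, 15, 16] has size 8, forcing χ ≥ 8, and the coloring below uses 8 colors, so χ(G) = 8.
A valid 8-coloring: color 1: [15]; color 2: [7]; color 3: [1]; color 4: [2]; color 5: [4]; color 6: [16]; color 7: [6]; color 8: [0, 12].

χ(G) = 8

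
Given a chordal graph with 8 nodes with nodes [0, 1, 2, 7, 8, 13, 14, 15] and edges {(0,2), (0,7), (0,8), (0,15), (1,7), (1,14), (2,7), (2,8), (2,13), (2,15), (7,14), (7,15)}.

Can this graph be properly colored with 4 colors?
A valid 4-coloring: color 1: [2, 14]; color 2: [7, 8, 13]; color 3: [0, 1]; color 4: [15].
(χ(G) = 4 ≤ 4.)

Yes, G is 4-colorable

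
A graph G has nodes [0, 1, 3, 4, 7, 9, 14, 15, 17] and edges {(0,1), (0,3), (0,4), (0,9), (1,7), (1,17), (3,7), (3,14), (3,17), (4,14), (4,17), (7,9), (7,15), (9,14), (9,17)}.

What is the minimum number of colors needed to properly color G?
Clique number ω(G) = 2 (lower bound: χ ≥ ω).
The graph is bipartite (no odd cycle), so 2 colors suffice: χ(G) = 2.
A valid 2-coloring: color 1: [0, 7, 14, 17]; color 2: [1, 3, 4, 9, 15].

χ(G) = 2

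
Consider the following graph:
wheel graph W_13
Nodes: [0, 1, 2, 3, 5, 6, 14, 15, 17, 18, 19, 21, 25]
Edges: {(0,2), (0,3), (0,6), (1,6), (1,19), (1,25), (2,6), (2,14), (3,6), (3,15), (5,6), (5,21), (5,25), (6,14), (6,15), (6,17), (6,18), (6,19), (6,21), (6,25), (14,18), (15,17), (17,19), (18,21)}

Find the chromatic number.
Clique number ω(G) = 3 (lower bound: χ ≥ ω).
The clique on [0, 2, 6] has size 3, forcing χ ≥ 3, and the coloring below uses 3 colors, so χ(G) = 3.
A valid 3-coloring: color 1: [6]; color 2: [1, 2, 3, 5, 17, 18]; color 3: [0, 14, 15, 19, 21, 25].

χ(G) = 3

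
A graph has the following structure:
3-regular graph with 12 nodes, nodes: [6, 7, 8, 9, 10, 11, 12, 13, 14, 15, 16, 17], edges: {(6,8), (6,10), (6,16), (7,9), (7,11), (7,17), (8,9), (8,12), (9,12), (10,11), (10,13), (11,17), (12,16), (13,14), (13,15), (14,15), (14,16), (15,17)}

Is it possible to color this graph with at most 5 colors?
Yes, G is 5-colorable

A valid 5-coloring: color 1: [9, 10, 16, 17]; color 2: [6, 7, 12, 15]; color 3: [8, 11, 14]; color 4: [13].
(χ(G) = 3 ≤ 5.)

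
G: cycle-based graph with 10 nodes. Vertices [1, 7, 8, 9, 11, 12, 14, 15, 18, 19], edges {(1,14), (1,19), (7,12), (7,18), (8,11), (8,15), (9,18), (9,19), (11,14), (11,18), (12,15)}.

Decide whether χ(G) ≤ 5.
Yes, G is 5-colorable

A valid 5-coloring: color 1: [1, 7, 9, 11, 15]; color 2: [8, 12, 14, 18, 19].
(χ(G) = 2 ≤ 5.)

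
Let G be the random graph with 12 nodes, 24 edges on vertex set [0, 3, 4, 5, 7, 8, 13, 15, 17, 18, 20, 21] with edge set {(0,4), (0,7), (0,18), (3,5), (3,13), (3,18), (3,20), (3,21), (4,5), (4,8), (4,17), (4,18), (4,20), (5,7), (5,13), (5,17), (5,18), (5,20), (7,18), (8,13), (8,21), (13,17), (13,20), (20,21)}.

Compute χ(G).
χ(G) = 4

Clique number ω(G) = 4 (lower bound: χ ≥ ω).
The clique on [3, 5, 13, 20] has size 4, forcing χ ≥ 4, and the coloring below uses 4 colors, so χ(G) = 4.
A valid 4-coloring: color 1: [0, 5, 15, 21]; color 2: [3, 4, 7]; color 3: [13, 18]; color 4: [8, 17, 20].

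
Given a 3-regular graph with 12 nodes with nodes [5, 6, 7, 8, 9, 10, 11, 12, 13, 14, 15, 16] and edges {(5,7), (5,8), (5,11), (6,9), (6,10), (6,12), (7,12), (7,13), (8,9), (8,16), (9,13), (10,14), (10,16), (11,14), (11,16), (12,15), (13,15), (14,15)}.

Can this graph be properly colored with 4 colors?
Yes, G is 4-colorable

A valid 4-coloring: color 1: [5, 9, 15, 16]; color 2: [8, 10, 11, 12, 13]; color 3: [6, 7, 14].
(χ(G) = 3 ≤ 4.)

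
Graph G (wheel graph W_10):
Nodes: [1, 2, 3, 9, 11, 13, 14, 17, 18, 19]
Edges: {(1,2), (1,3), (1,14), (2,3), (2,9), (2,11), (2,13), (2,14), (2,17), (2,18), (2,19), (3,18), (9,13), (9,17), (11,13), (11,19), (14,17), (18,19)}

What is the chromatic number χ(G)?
Clique number ω(G) = 3 (lower bound: χ ≥ ω).
Odd cycle [11, 19, 18, 3, 1, 14, 17, 9, 13] needs 3 colors (χ ≥ 3).
Vertex 2 is adjacent to every vertex of [1, 3, 9, 11, 13, 14, 17, 18, 19], which already need 3 colors among themselves, so 2 needs a new color (χ ≥ 4).
The coloring below uses 4 colors, so χ(G) = 4.
A valid 4-coloring: color 1: [2]; color 2: [1, 9, 11, 18]; color 3: [3, 13, 14, 19]; color 4: [17].

χ(G) = 4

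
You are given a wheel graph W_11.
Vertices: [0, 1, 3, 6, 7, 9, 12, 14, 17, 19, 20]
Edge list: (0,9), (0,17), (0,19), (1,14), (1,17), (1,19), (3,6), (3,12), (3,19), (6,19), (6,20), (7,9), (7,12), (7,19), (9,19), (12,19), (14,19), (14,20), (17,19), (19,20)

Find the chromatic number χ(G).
χ(G) = 3

Clique number ω(G) = 3 (lower bound: χ ≥ ω).
The clique on [0, 17, 19] has size 3, forcing χ ≥ 3, and the coloring below uses 3 colors, so χ(G) = 3.
A valid 3-coloring: color 1: [19]; color 2: [0, 1, 3, 7, 20]; color 3: [6, 9, 12, 14, 17].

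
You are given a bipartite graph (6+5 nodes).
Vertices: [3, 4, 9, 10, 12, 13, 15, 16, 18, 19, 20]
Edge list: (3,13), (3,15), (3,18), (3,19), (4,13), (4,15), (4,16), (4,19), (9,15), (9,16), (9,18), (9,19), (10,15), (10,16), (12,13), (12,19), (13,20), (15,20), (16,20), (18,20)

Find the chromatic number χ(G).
χ(G) = 2

Clique number ω(G) = 2 (lower bound: χ ≥ ω).
The graph is bipartite (no odd cycle), so 2 colors suffice: χ(G) = 2.
A valid 2-coloring: color 1: [13, 15, 16, 18, 19]; color 2: [3, 4, 9, 10, 12, 20].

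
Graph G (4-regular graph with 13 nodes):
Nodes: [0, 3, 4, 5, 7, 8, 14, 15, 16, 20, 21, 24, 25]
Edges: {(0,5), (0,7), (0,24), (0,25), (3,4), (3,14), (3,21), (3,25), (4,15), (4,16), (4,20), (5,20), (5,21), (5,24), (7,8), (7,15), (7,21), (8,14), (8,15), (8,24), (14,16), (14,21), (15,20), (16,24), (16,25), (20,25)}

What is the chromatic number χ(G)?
χ(G) = 3

Clique number ω(G) = 3 (lower bound: χ ≥ ω).
The clique on [0, 5, 24] has size 3, forcing χ ≥ 3, and the coloring below uses 3 colors, so χ(G) = 3.
A valid 3-coloring: color 1: [4, 5, 7, 14, 25]; color 2: [3, 15, 24]; color 3: [0, 8, 16, 20, 21].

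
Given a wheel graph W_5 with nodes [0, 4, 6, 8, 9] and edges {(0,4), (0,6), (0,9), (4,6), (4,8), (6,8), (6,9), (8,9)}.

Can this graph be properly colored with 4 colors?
Yes, G is 4-colorable

A valid 4-coloring: color 1: [6]; color 2: [0, 8]; color 3: [4, 9].
(χ(G) = 3 ≤ 4.)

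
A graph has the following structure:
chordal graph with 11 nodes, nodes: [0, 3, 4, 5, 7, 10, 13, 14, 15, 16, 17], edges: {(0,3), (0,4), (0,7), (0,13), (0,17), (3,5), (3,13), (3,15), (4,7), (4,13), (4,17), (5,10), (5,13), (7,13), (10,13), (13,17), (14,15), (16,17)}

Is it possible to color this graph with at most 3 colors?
No, G is not 3-colorable

The clique on vertices [0, 4, 13, 17] has size 4 > 3, so it alone needs 4 colors.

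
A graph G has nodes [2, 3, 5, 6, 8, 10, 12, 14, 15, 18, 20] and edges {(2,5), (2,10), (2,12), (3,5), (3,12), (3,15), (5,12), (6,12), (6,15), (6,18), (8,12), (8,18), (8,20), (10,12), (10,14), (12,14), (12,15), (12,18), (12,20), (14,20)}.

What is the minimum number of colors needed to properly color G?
χ(G) = 3

Clique number ω(G) = 3 (lower bound: χ ≥ ω).
The clique on [2, 10, 12] has size 3, forcing χ ≥ 3, and the coloring below uses 3 colors, so χ(G) = 3.
A valid 3-coloring: color 1: [12]; color 2: [5, 10, 15, 18, 20]; color 3: [2, 3, 6, 8, 14].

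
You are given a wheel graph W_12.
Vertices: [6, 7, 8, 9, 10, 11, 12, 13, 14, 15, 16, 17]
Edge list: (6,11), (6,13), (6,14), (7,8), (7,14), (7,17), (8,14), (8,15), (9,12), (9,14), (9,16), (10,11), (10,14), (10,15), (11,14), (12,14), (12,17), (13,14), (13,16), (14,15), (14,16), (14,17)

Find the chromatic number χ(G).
χ(G) = 4

Clique number ω(G) = 3 (lower bound: χ ≥ ω).
Odd cycle [15, 8, 7, 17, 12, 9, 16, 13, 6, 11, 10] needs 3 colors (χ ≥ 3).
Vertex 14 is adjacent to every vertex of [6, 7, 8, 9, 10, 11, 12, 13, 15, 16, 17], which already need 3 colors among themselves, so 14 needs a new color (χ ≥ 4).
The coloring below uses 4 colors, so χ(G) = 4.
A valid 4-coloring: color 1: [14]; color 2: [7, 11, 12, 15, 16]; color 3: [8, 9, 10, 13, 17]; color 4: [6].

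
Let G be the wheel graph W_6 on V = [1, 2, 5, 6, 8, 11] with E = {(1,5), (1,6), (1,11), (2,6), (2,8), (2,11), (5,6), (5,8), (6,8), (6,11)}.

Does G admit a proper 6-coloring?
A valid 6-coloring: color 1: [6]; color 2: [5, 11]; color 3: [1, 8]; color 4: [2].
(χ(G) = 4 ≤ 6.)

Yes, G is 6-colorable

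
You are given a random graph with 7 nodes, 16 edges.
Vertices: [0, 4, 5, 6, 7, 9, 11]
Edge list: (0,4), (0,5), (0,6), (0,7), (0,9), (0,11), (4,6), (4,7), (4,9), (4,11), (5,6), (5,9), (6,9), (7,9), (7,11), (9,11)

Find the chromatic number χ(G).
Clique number ω(G) = 5 (lower bound: χ ≥ ω).
The clique on [0, 4, 7, 9, 11] has size 5, forcing χ ≥ 5, and the coloring below uses 5 colors, so χ(G) = 5.
A valid 5-coloring: color 1: [0]; color 2: [9]; color 3: [4, 5]; color 4: [6, 7]; color 5: [11].

χ(G) = 5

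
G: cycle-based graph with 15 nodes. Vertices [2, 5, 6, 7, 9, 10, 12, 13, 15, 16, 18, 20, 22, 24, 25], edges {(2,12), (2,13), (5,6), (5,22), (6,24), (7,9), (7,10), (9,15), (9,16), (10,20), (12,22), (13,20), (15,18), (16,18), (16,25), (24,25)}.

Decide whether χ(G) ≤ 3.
Yes, G is 3-colorable

A valid 3-coloring: color 1: [5, 9, 10, 12, 13, 18, 24]; color 2: [2, 6, 7, 15, 16, 20, 22]; color 3: [25].
(χ(G) = 3 ≤ 3.)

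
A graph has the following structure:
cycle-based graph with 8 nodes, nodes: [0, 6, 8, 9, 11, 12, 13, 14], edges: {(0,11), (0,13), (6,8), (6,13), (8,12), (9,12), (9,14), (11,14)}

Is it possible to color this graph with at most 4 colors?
A valid 4-coloring: color 1: [8, 9, 11, 13]; color 2: [0, 6, 12, 14].
(χ(G) = 2 ≤ 4.)

Yes, G is 4-colorable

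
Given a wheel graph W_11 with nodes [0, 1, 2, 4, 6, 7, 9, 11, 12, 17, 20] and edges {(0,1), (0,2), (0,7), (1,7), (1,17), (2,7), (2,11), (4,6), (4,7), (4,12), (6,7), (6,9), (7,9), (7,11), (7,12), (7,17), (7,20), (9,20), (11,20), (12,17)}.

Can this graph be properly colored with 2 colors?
No, G is not 2-colorable

The clique on vertices [0, 1, 7] has size 3 > 2, so it alone needs 3 colors.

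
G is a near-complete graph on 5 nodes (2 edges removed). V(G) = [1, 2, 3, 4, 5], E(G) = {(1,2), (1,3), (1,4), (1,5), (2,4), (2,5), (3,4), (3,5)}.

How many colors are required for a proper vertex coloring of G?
χ(G) = 3

Clique number ω(G) = 3 (lower bound: χ ≥ ω).
The clique on [1, 2, 4] has size 3, forcing χ ≥ 3, and the coloring below uses 3 colors, so χ(G) = 3.
A valid 3-coloring: color 1: [1]; color 2: [4, 5]; color 3: [2, 3].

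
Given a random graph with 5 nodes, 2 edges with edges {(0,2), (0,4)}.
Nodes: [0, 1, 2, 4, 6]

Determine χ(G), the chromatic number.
χ(G) = 2

Clique number ω(G) = 2 (lower bound: χ ≥ ω).
The graph is bipartite (no odd cycle), so 2 colors suffice: χ(G) = 2.
A valid 2-coloring: color 1: [0, 1, 6]; color 2: [2, 4].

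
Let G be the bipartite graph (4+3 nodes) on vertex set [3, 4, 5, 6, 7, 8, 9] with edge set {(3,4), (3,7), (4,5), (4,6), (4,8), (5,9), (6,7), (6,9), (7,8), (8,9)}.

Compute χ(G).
χ(G) = 2

Clique number ω(G) = 2 (lower bound: χ ≥ ω).
The graph is bipartite (no odd cycle), so 2 colors suffice: χ(G) = 2.
A valid 2-coloring: color 1: [4, 7, 9]; color 2: [3, 5, 6, 8].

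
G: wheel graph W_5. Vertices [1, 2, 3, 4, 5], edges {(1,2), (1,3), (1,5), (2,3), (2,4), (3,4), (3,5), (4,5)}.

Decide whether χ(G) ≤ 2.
The clique on vertices [1, 2, 3] has size 3 > 2, so it alone needs 3 colors.

No, G is not 2-colorable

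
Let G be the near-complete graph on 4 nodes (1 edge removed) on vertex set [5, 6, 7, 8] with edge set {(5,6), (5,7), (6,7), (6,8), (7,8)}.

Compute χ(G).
Clique number ω(G) = 3 (lower bound: χ ≥ ω).
The clique on [6, 7, 8] has size 3, forcing χ ≥ 3, and the coloring below uses 3 colors, so χ(G) = 3.
A valid 3-coloring: color 1: [6]; color 2: [7]; color 3: [5, 8].

χ(G) = 3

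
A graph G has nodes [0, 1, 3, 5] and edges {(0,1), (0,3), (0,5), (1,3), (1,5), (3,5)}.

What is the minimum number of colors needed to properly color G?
χ(G) = 4

Clique number ω(G) = 4 (lower bound: χ ≥ ω).
The clique on [0, 1, 3, 5] has size 4, forcing χ ≥ 4, and the coloring below uses 4 colors, so χ(G) = 4.
A valid 4-coloring: color 1: [1]; color 2: [3]; color 3: [0]; color 4: [5].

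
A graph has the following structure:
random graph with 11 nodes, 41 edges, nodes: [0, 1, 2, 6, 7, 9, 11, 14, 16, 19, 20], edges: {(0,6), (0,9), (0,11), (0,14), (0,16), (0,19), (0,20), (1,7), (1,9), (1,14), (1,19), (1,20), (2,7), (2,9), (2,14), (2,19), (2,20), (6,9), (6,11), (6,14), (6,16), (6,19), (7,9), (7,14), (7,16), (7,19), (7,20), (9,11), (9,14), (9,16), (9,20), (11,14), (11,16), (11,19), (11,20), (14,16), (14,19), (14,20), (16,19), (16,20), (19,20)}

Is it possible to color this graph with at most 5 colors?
No, G is not 5-colorable

The clique on vertices [0, 9, 11, 14, 16, 20] has size 6 > 5, so it alone needs 6 colors.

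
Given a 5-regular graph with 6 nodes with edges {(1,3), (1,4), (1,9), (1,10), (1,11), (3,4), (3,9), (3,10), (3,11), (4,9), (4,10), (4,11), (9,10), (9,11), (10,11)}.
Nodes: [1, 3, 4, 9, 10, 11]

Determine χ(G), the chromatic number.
χ(G) = 6

Clique number ω(G) = 6 (lower bound: χ ≥ ω).
The clique on [1, 3, 4, 9, 10, 11] has size 6, forcing χ ≥ 6, and the coloring below uses 6 colors, so χ(G) = 6.
A valid 6-coloring: color 1: [11]; color 2: [4]; color 3: [10]; color 4: [1]; color 5: [9]; color 6: [3].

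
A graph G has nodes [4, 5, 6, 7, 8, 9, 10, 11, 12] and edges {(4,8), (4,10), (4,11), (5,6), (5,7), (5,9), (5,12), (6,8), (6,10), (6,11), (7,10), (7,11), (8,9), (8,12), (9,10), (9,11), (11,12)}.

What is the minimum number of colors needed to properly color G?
Clique number ω(G) = 2 (lower bound: χ ≥ ω).
The graph is bipartite (no odd cycle), so 2 colors suffice: χ(G) = 2.
A valid 2-coloring: color 1: [5, 8, 10, 11]; color 2: [4, 6, 7, 9, 12].

χ(G) = 2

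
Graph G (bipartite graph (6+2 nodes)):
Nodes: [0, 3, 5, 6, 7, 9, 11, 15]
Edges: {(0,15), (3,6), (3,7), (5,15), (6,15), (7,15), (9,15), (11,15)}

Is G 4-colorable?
A valid 4-coloring: color 1: [3, 15]; color 2: [0, 5, 6, 7, 9, 11].
(χ(G) = 2 ≤ 4.)

Yes, G is 4-colorable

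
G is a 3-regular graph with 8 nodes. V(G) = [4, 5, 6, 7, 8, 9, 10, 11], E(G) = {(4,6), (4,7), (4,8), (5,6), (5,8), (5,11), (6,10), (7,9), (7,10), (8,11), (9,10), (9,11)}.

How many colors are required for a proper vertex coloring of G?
Clique number ω(G) = 3 (lower bound: χ ≥ ω).
The clique on [5, 8, 11] has size 3, forcing χ ≥ 3, and the coloring below uses 3 colors, so χ(G) = 3.
A valid 3-coloring: color 1: [4, 5, 10]; color 2: [6, 8, 9]; color 3: [7, 11].

χ(G) = 3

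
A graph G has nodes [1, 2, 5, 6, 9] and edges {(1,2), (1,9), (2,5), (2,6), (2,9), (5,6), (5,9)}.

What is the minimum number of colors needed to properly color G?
χ(G) = 3

Clique number ω(G) = 3 (lower bound: χ ≥ ω).
The clique on [1, 2, 9] has size 3, forcing χ ≥ 3, and the coloring below uses 3 colors, so χ(G) = 3.
A valid 3-coloring: color 1: [2]; color 2: [1, 5]; color 3: [6, 9].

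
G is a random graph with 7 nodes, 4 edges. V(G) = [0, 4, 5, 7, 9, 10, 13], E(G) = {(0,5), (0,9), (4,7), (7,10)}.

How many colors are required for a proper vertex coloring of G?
χ(G) = 2

Clique number ω(G) = 2 (lower bound: χ ≥ ω).
The graph is bipartite (no odd cycle), so 2 colors suffice: χ(G) = 2.
A valid 2-coloring: color 1: [0, 7, 13]; color 2: [4, 5, 9, 10].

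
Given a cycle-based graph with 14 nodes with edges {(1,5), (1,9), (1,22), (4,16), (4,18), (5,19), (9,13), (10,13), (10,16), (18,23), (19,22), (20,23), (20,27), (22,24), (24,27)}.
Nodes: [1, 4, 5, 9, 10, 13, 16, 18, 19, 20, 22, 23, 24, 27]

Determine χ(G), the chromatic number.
Clique number ω(G) = 2 (lower bound: χ ≥ ω).
The graph is bipartite (no odd cycle), so 2 colors suffice: χ(G) = 2.
A valid 2-coloring: color 1: [1, 13, 16, 18, 19, 20, 24]; color 2: [4, 5, 9, 10, 22, 23, 27].

χ(G) = 2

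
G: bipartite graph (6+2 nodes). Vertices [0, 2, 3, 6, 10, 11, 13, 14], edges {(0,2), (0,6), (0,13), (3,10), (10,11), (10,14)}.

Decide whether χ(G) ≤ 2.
Yes, G is 2-colorable

A valid 2-coloring: color 1: [0, 10]; color 2: [2, 3, 6, 11, 13, 14].
(χ(G) = 2 ≤ 2.)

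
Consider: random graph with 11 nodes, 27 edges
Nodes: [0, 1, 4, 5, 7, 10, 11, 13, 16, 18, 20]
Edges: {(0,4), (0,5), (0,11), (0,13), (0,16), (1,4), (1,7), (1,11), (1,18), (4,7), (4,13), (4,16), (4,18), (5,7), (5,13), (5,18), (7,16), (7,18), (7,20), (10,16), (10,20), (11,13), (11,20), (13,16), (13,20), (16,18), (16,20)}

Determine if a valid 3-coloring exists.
The clique on vertices [0, 4, 13, 16] has size 4 > 3, so it alone needs 4 colors.

No, G is not 3-colorable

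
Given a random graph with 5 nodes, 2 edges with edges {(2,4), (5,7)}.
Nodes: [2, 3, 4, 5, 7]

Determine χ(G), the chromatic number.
Clique number ω(G) = 2 (lower bound: χ ≥ ω).
The graph is bipartite (no odd cycle), so 2 colors suffice: χ(G) = 2.
A valid 2-coloring: color 1: [2, 3, 5]; color 2: [4, 7].

χ(G) = 2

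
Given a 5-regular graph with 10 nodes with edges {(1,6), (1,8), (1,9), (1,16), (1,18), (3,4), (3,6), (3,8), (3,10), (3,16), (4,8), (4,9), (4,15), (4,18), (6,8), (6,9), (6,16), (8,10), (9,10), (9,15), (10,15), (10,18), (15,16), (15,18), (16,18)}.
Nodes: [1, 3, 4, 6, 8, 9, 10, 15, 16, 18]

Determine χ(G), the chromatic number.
Clique number ω(G) = 3 (lower bound: χ ≥ ω).
Suppose a proper 3-coloring c exists. The clique [1, 6, 8] takes 3 distinct colors; by symmetry let c(1) = 1, c(6) = 2, c(8) = 3.
- Vertex 3: neighbors [6, 8] already have colors [2, 3] ⇒ c(3) = 1.
- Vertex 4: neighbors [3, 8] already have colors [1, 3] ⇒ c(4) = 2.
- Vertex 10: neighbors [3, 8] already have colors [1, 3] ⇒ c(10) = 2.
- Vertex 16: neighbors [1, 6] already have colors [1, 2] ⇒ c(16) = 3.
- Vertex 18: neighbors [1, 4, 16] already have colors [1, 2, 3] — all 3 colors blocked. Contradiction.
The forced assignments end in a contradiction, so G has no proper 3-coloring (χ ≥ 4).
The coloring below uses 4 colors, so χ(G) = 4.
A valid 4-coloring: color 1: [4, 10, 16]; color 2: [6, 18]; color 3: [1, 3, 15]; color 4: [8, 9].

χ(G) = 4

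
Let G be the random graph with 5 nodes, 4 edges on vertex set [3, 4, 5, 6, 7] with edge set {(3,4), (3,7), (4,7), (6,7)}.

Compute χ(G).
Clique number ω(G) = 3 (lower bound: χ ≥ ω).
The clique on [3, 4, 7] has size 3, forcing χ ≥ 3, and the coloring below uses 3 colors, so χ(G) = 3.
A valid 3-coloring: color 1: [5, 7]; color 2: [4, 6]; color 3: [3].

χ(G) = 3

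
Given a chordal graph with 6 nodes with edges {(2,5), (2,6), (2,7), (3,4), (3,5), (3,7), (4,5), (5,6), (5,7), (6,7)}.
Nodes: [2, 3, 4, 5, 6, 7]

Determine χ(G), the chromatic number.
χ(G) = 4

Clique number ω(G) = 4 (lower bound: χ ≥ ω).
The clique on [2, 5, 6, 7] has size 4, forcing χ ≥ 4, and the coloring below uses 4 colors, so χ(G) = 4.
A valid 4-coloring: color 1: [5]; color 2: [4, 7]; color 3: [2, 3]; color 4: [6].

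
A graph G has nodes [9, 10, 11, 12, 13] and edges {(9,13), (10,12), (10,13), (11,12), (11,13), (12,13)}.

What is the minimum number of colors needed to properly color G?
χ(G) = 3

Clique number ω(G) = 3 (lower bound: χ ≥ ω).
The clique on [10, 12, 13] has size 3, forcing χ ≥ 3, and the coloring below uses 3 colors, so χ(G) = 3.
A valid 3-coloring: color 1: [13]; color 2: [9, 12]; color 3: [10, 11].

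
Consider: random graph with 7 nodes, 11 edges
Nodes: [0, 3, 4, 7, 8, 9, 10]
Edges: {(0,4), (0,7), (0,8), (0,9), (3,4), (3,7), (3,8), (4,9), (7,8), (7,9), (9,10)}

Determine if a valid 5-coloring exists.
A valid 5-coloring: color 1: [4, 7, 10]; color 2: [0, 3]; color 3: [8, 9].
(χ(G) = 3 ≤ 5.)

Yes, G is 5-colorable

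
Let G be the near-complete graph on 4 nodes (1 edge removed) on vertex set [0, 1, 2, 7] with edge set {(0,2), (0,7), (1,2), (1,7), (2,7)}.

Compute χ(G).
Clique number ω(G) = 3 (lower bound: χ ≥ ω).
The clique on [0, 2, 7] has size 3, forcing χ ≥ 3, and the coloring below uses 3 colors, so χ(G) = 3.
A valid 3-coloring: color 1: [2]; color 2: [7]; color 3: [0, 1].

χ(G) = 3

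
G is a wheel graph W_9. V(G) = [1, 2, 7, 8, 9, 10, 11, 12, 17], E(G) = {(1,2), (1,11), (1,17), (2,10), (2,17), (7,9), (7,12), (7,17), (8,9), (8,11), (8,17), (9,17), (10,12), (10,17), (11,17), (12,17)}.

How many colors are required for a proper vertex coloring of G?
Clique number ω(G) = 3 (lower bound: χ ≥ ω).
The clique on [1, 2, 17] has size 3, forcing χ ≥ 3, and the coloring below uses 3 colors, so χ(G) = 3.
A valid 3-coloring: color 1: [17]; color 2: [1, 7, 8, 10]; color 3: [2, 9, 11, 12].

χ(G) = 3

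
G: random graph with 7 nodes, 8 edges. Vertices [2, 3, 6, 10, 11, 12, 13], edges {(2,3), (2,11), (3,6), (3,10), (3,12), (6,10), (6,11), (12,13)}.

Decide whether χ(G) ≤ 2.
The clique on vertices [3, 6, 10] has size 3 > 2, so it alone needs 3 colors.

No, G is not 2-colorable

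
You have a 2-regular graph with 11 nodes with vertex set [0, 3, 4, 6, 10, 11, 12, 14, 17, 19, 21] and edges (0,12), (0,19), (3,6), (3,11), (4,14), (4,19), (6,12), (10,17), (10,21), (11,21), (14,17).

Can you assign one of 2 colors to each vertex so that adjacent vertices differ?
No, G is not 2-colorable

Odd cycle [19, 0, 12, 6, 3, 11, 21, 10, 17, 14, 4] needs 3 colors (χ ≥ 3).
Hence χ(G) ≥ 3 > 2, so no proper 2-coloring exists.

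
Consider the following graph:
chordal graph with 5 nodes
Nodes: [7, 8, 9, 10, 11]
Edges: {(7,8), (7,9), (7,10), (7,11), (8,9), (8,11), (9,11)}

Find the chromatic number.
Clique number ω(G) = 4 (lower bound: χ ≥ ω).
The clique on [7, 8, 9, 11] has size 4, forcing χ ≥ 4, and the coloring below uses 4 colors, so χ(G) = 4.
A valid 4-coloring: color 1: [7]; color 2: [8, 10]; color 3: [9]; color 4: [11].

χ(G) = 4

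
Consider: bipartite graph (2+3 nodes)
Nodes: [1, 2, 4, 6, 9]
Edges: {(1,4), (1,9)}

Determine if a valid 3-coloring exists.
A valid 3-coloring: color 1: [1, 2, 6]; color 2: [4, 9].
(χ(G) = 2 ≤ 3.)

Yes, G is 3-colorable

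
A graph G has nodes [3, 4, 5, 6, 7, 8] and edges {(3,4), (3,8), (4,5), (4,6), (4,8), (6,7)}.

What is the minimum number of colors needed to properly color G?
Clique number ω(G) = 3 (lower bound: χ ≥ ω).
The clique on [3, 4, 8] has size 3, forcing χ ≥ 3, and the coloring below uses 3 colors, so χ(G) = 3.
A valid 3-coloring: color 1: [4, 7]; color 2: [3, 5, 6]; color 3: [8].

χ(G) = 3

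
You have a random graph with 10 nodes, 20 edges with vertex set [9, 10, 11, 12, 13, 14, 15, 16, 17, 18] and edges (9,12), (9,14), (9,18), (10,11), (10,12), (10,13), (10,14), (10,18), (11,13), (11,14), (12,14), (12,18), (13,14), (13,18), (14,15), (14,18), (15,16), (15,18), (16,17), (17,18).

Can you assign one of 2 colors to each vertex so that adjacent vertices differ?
No, G is not 2-colorable

The clique on vertices [9, 12, 14, 18] has size 4 > 2, so it alone needs 4 colors.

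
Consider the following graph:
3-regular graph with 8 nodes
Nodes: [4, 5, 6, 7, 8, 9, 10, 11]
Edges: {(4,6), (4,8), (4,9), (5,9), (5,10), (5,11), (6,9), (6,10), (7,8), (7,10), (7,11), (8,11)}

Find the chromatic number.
χ(G) = 3

Clique number ω(G) = 3 (lower bound: χ ≥ ω).
The clique on [4, 6, 9] has size 3, forcing χ ≥ 3, and the coloring below uses 3 colors, so χ(G) = 3.
A valid 3-coloring: color 1: [5, 6, 7]; color 2: [4, 10, 11]; color 3: [8, 9].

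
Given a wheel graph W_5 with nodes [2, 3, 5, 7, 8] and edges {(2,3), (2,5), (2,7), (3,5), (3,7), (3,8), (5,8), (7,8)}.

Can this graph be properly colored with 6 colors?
Yes, G is 6-colorable

A valid 6-coloring: color 1: [3]; color 2: [5, 7]; color 3: [2, 8].
(χ(G) = 3 ≤ 6.)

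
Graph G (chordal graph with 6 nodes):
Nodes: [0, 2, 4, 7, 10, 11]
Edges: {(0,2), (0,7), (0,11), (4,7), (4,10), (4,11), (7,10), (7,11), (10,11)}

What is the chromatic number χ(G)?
Clique number ω(G) = 4 (lower bound: χ ≥ ω).
The clique on [4, 7, 10, 11] has size 4, forcing χ ≥ 4, and the coloring below uses 4 colors, so χ(G) = 4.
A valid 4-coloring: color 1: [2, 7]; color 2: [11]; color 3: [0, 10]; color 4: [4].

χ(G) = 4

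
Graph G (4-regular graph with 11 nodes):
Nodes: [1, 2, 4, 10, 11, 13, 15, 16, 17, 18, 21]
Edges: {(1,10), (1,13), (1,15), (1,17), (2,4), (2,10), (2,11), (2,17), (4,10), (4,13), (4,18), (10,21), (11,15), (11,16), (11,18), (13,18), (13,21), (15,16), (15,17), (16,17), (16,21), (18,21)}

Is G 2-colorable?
No, G is not 2-colorable

The clique on vertices [1, 15, 17] has size 3 > 2, so it alone needs 3 colors.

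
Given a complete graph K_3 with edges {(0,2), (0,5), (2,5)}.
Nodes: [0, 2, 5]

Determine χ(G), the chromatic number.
χ(G) = 3

Clique number ω(G) = 3 (lower bound: χ ≥ ω).
The clique on [0, 2, 5] has size 3, forcing χ ≥ 3, and the coloring below uses 3 colors, so χ(G) = 3.
A valid 3-coloring: color 1: [5]; color 2: [2]; color 3: [0].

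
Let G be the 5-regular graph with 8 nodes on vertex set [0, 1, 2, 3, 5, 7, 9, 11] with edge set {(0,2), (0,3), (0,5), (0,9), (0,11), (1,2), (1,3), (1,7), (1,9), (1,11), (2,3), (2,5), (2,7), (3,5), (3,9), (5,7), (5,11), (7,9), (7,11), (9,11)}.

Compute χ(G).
χ(G) = 4

Clique number ω(G) = 4 (lower bound: χ ≥ ω).
The clique on [0, 2, 3, 5] has size 4, forcing χ ≥ 4, and the coloring below uses 4 colors, so χ(G) = 4.
A valid 4-coloring: color 1: [0, 1]; color 2: [5, 9]; color 3: [3, 7]; color 4: [2, 11].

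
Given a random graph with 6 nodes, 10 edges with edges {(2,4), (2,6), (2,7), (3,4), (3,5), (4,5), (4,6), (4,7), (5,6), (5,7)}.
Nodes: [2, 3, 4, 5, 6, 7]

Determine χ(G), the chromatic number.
χ(G) = 3

Clique number ω(G) = 3 (lower bound: χ ≥ ω).
The clique on [2, 4, 6] has size 3, forcing χ ≥ 3, and the coloring below uses 3 colors, so χ(G) = 3.
A valid 3-coloring: color 1: [4]; color 2: [2, 5]; color 3: [3, 6, 7].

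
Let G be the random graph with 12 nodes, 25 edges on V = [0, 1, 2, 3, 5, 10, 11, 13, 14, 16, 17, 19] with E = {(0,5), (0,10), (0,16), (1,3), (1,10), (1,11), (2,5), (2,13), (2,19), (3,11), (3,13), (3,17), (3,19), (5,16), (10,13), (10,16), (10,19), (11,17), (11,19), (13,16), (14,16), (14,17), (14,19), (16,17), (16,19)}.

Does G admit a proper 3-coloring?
A valid 3-coloring: color 1: [2, 3, 16]; color 2: [0, 1, 13, 17, 19]; color 3: [5, 10, 11, 14].
(χ(G) = 3 ≤ 3.)

Yes, G is 3-colorable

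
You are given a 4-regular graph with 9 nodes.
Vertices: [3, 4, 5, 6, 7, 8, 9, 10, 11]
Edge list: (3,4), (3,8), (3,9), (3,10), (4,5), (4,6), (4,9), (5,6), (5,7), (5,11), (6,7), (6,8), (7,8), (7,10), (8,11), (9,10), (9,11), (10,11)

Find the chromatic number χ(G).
χ(G) = 4

Clique number ω(G) = 3 (lower bound: χ ≥ ω).
Suppose a proper 3-coloring c exists. The clique [3, 4, 9] takes 3 distinct colors; by symmetry let c(3) = 1, c(4) = 2, c(9) = 3.
- Vertex 10: neighbors [3, 9] already have colors [1, 3] ⇒ c(10) = 2.
- Vertex 11: neighbors [10, 9] already have colors [2, 3] ⇒ c(11) = 1.
- Vertex 5: neighbors [11, 4] already have colors [1, 2] ⇒ c(5) = 3.
- Vertex 6: neighbors [4, 5] already have colors [2, 3] ⇒ c(6) = 1.
- Vertex 7: neighbors [6, 10, 5] already have colors [1, 2, 3] — all 3 colors blocked. Contradiction.
The forced assignments end in a contradiction, so G has no proper 3-coloring (χ ≥ 4).
The coloring below uses 4 colors, so χ(G) = 4.
A valid 4-coloring: color 1: [5, 8, 10]; color 2: [4, 7, 11]; color 3: [6, 9]; color 4: [3].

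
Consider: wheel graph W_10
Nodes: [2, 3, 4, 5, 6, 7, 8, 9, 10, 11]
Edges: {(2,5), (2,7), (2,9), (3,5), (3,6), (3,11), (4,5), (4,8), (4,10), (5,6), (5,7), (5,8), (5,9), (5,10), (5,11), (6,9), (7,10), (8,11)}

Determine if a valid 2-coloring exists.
The clique on vertices [2, 5, 9] has size 3 > 2, so it alone needs 3 colors.

No, G is not 2-colorable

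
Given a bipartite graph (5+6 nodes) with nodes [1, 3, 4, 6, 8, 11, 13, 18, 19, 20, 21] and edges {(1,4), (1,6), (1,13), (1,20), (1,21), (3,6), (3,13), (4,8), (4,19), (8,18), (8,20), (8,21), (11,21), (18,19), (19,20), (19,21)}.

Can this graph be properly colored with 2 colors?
Yes, G is 2-colorable

A valid 2-coloring: color 1: [1, 3, 8, 11, 19]; color 2: [4, 6, 13, 18, 20, 21].
(χ(G) = 2 ≤ 2.)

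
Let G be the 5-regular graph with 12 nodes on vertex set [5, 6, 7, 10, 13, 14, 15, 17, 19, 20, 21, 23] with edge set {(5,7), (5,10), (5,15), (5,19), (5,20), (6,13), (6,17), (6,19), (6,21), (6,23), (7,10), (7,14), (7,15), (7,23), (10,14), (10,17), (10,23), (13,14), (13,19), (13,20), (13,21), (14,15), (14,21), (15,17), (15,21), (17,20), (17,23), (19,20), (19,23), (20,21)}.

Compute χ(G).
χ(G) = 4

Clique number ω(G) = 3 (lower bound: χ ≥ ω).
Suppose a proper 3-coloring c exists. The clique [5, 7, 10] takes 3 distinct colors; by symmetry let c(5) = 1, c(7) = 2, c(10) = 3.
- Vertex 14: neighbors [7, 10] already have colors [2, 3] ⇒ c(14) = 1.
- Vertex 23: neighbors [7, 10] already have colors [2, 3] ⇒ c(23) = 1.
- Vertex 17: neighbors [23, 10] already have colors [1, 3] ⇒ c(17) = 2.
- Vertex 6: neighbors [23, 17] already have colors [1, 2] ⇒ c(6) = 3.
- Vertex 13: neighbors [14, 6] already have colors [1, 3] ⇒ c(13) = 2.
- Vertex 21: neighbors [14, 13, 6] already have colors [1, 2, 3] — all 3 colors blocked. Contradiction.
The forced assignments end in a contradiction, so G has no proper 3-coloring (χ ≥ 4).
The coloring below uses 4 colors, so χ(G) = 4.
A valid 4-coloring: color 1: [5, 13, 23]; color 2: [14, 17, 19]; color 3: [6, 10, 15, 20]; color 4: [7, 21].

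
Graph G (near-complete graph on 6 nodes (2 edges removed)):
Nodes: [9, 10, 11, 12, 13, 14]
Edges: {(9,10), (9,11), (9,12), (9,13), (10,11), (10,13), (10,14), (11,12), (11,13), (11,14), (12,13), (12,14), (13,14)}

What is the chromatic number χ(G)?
Clique number ω(G) = 4 (lower bound: χ ≥ ω).
The clique on [9, 10, 11, 13] has size 4, forcing χ ≥ 4, and the coloring below uses 4 colors, so χ(G) = 4.
A valid 4-coloring: color 1: [13]; color 2: [11]; color 3: [10, 12]; color 4: [9, 14].

χ(G) = 4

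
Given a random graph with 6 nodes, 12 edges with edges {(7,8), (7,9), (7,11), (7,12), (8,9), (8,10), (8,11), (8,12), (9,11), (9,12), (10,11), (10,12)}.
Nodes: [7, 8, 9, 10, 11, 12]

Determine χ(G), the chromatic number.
Clique number ω(G) = 4 (lower bound: χ ≥ ω).
The clique on [7, 8, 9, 11] has size 4, forcing χ ≥ 4, and the coloring below uses 4 colors, so χ(G) = 4.
A valid 4-coloring: color 1: [8]; color 2: [7, 10]; color 3: [11, 12]; color 4: [9].

χ(G) = 4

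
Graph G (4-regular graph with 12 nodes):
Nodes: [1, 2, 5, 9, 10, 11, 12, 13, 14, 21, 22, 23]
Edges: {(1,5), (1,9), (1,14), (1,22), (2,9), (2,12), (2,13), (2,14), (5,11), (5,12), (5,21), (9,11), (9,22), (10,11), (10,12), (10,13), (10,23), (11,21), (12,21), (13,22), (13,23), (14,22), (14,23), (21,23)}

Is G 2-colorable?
No, G is not 2-colorable

The clique on vertices [1, 9, 22] has size 3 > 2, so it alone needs 3 colors.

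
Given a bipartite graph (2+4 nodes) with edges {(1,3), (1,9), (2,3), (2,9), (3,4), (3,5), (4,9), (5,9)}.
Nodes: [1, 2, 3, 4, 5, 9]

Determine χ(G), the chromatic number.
Clique number ω(G) = 2 (lower bound: χ ≥ ω).
The graph is bipartite (no odd cycle), so 2 colors suffice: χ(G) = 2.
A valid 2-coloring: color 1: [3, 9]; color 2: [1, 2, 4, 5].

χ(G) = 2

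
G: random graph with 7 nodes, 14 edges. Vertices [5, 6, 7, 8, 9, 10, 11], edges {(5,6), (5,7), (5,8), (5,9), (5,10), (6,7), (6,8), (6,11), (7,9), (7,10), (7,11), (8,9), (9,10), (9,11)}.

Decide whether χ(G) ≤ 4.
A valid 4-coloring: color 1: [7, 8]; color 2: [5, 11]; color 3: [6, 9]; color 4: [10].
(χ(G) = 4 ≤ 4.)

Yes, G is 4-colorable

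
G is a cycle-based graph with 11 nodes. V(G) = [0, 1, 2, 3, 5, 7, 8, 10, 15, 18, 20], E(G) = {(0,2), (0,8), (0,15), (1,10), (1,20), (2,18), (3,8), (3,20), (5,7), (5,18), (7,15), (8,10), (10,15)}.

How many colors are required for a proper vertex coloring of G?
χ(G) = 3

Clique number ω(G) = 2 (lower bound: χ ≥ ω).
Odd cycle [3, 20, 1, 10, 8] needs 3 colors (χ ≥ 3).
The coloring below uses 3 colors, so χ(G) = 3.
A valid 3-coloring: color 1: [0, 3, 7, 10, 18]; color 2: [2, 5, 8, 15, 20]; color 3: [1].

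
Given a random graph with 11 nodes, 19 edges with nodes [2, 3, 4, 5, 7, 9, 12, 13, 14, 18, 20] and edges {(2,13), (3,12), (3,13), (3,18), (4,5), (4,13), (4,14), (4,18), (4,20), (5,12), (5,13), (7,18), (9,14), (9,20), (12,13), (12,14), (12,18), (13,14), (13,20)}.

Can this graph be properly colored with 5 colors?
Yes, G is 5-colorable

A valid 5-coloring: color 1: [9, 13, 18]; color 2: [2, 4, 7, 12]; color 3: [3, 5, 14, 20].
(χ(G) = 3 ≤ 5.)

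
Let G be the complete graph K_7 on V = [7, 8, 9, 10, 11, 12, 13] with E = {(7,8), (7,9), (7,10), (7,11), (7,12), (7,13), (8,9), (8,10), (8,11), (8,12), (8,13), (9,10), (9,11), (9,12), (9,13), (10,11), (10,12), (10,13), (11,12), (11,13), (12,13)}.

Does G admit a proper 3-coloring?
The clique on vertices [7, 8, 9, 10, 11, 12, 13] has size 7 > 3, so it alone needs 7 colors.

No, G is not 3-colorable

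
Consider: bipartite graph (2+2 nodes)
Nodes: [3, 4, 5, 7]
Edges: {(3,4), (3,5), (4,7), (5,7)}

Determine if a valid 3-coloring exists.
A valid 3-coloring: color 1: [3, 7]; color 2: [4, 5].
(χ(G) = 2 ≤ 3.)

Yes, G is 3-colorable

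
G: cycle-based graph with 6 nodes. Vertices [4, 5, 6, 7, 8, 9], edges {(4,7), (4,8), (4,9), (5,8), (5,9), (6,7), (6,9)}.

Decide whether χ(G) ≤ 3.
A valid 3-coloring: color 1: [7, 8, 9]; color 2: [4, 5, 6].
(χ(G) = 2 ≤ 3.)

Yes, G is 3-colorable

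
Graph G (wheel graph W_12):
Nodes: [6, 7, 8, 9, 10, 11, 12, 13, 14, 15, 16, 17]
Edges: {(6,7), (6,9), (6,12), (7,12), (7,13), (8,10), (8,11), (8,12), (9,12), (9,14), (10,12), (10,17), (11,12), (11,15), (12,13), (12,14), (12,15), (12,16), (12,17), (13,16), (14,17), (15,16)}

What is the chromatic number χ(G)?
χ(G) = 4

Clique number ω(G) = 3 (lower bound: χ ≥ ω).
Odd cycle [14, 17, 10, 8, 11, 15, 16, 13, 7, 6, 9] needs 3 colors (χ ≥ 3).
Vertex 12 is adjacent to every vertex of [6, 7, 8, 9, 10, 11, 13, 14, 15, 16, 17], which already need 3 colors among themselves, so 12 needs a new color (χ ≥ 4).
The coloring below uses 4 colors, so χ(G) = 4.
A valid 4-coloring: color 1: [12]; color 2: [6, 10, 11, 14, 16]; color 3: [8, 9, 13, 15, 17]; color 4: [7].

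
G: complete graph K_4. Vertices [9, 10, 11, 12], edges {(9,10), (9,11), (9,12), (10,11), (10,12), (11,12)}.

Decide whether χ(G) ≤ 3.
No, G is not 3-colorable

The clique on vertices [9, 10, 11, 12] has size 4 > 3, so it alone needs 4 colors.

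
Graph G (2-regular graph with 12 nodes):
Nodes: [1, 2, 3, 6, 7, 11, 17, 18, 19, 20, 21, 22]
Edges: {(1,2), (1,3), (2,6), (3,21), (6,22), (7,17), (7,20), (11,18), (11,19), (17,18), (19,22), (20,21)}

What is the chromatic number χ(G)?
Clique number ω(G) = 2 (lower bound: χ ≥ ω).
The graph is bipartite (no odd cycle), so 2 colors suffice: χ(G) = 2.
A valid 2-coloring: color 1: [2, 3, 11, 17, 20, 22]; color 2: [1, 6, 7, 18, 19, 21].

χ(G) = 2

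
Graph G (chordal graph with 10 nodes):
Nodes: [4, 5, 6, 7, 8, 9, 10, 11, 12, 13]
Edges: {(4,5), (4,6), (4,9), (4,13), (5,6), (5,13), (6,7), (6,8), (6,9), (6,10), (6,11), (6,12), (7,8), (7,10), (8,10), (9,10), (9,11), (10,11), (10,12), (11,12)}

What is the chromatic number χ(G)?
Clique number ω(G) = 4 (lower bound: χ ≥ ω).
The clique on [6, 7, 8, 10] has size 4, forcing χ ≥ 4, and the coloring below uses 4 colors, so χ(G) = 4.
A valid 4-coloring: color 1: [6, 13]; color 2: [4, 10]; color 3: [5, 7, 9, 12]; color 4: [8, 11].

χ(G) = 4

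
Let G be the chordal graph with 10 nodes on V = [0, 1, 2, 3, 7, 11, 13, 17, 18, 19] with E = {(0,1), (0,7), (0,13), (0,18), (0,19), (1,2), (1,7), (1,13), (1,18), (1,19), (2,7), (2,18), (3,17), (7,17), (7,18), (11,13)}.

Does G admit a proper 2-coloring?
The clique on vertices [0, 1, 7, 18] has size 4 > 2, so it alone needs 4 colors.

No, G is not 2-colorable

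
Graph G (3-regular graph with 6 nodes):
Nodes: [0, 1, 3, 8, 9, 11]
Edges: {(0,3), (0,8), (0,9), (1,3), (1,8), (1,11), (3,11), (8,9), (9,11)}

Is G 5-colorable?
A valid 5-coloring: color 1: [3, 9]; color 2: [8, 11]; color 3: [0, 1].
(χ(G) = 3 ≤ 5.)

Yes, G is 5-colorable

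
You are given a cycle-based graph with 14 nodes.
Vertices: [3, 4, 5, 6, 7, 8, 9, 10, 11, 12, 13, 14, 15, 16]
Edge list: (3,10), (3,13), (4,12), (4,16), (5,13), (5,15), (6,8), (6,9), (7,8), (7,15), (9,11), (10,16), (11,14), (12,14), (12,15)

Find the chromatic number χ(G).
χ(G) = 2

Clique number ω(G) = 2 (lower bound: χ ≥ ω).
The graph is bipartite (no odd cycle), so 2 colors suffice: χ(G) = 2.
A valid 2-coloring: color 1: [3, 5, 6, 7, 11, 12, 16]; color 2: [4, 8, 9, 10, 13, 14, 15].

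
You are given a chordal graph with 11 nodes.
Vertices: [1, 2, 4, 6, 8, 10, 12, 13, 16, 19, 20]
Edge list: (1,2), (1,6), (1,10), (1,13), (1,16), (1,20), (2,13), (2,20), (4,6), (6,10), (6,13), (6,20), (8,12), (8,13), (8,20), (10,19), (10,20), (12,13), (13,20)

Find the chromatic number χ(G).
Clique number ω(G) = 4 (lower bound: χ ≥ ω).
The clique on [1, 6, 10, 20] has size 4, forcing χ ≥ 4, and the coloring below uses 4 colors, so χ(G) = 4.
A valid 4-coloring: color 1: [1, 4, 8, 19]; color 2: [12, 16, 20]; color 3: [10, 13]; color 4: [2, 6].

χ(G) = 4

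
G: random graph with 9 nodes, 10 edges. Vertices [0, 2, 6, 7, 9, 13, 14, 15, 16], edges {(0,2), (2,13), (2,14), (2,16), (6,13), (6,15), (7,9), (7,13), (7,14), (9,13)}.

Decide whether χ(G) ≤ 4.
Yes, G is 4-colorable

A valid 4-coloring: color 1: [2, 6, 7]; color 2: [0, 13, 14, 15, 16]; color 3: [9].
(χ(G) = 3 ≤ 4.)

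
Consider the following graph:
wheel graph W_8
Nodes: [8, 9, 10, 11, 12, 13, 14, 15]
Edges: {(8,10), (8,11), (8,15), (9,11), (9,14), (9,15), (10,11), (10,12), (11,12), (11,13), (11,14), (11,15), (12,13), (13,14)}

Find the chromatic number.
χ(G) = 4

Clique number ω(G) = 3 (lower bound: χ ≥ ω).
Odd cycle [12, 10, 8, 15, 9, 14, 13] needs 3 colors (χ ≥ 3).
Vertex 11 is adjacent to every vertex of [8, 9, 10, 12, 13, 14, 15], which already need 3 colors among themselves, so 11 needs a new color (χ ≥ 4).
The coloring below uses 4 colors, so χ(G) = 4.
A valid 4-coloring: color 1: [11]; color 2: [8, 12, 14]; color 3: [10, 13, 15]; color 4: [9].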